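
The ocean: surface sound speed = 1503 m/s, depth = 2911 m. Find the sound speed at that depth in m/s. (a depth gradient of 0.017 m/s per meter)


1552.487 m/s


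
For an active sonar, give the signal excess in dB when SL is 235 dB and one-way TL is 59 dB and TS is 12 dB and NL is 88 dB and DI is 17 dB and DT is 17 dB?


41 dB


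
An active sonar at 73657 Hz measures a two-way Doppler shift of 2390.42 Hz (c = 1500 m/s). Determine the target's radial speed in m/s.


24.34 m/s


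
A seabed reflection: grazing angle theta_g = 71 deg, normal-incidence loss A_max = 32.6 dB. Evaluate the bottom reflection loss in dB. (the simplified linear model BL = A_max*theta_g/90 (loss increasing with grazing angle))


25.72 dB


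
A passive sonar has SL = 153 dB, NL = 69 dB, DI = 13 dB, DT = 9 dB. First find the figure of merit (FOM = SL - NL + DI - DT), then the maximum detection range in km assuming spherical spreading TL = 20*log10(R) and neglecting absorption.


Step 1: FOM = SL - NL + DI - DT = 153 - 69 + 13 - 9 = 88 dB
Step 2: at max range FOM = TL = 20*log10(R), so R = 10^(88/20) = 25118.86 m = 25.12 km

25.12 km


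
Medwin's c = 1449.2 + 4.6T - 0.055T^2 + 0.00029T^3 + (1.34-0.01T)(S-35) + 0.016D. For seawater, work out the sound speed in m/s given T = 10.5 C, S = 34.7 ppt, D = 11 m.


1491.58 m/s


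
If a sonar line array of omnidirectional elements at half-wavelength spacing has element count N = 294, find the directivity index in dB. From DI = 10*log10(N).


DI = 10*log10(294) = 24.68

24.68 dB


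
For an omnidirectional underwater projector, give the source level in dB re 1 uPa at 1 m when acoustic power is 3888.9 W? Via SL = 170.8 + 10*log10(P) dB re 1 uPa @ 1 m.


SL = 170.8 + 10*log10(3888.9) = 170.8 + 35.9 = 206.7

206.7 dB


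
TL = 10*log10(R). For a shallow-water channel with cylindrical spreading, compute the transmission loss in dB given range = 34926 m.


45.43 dB


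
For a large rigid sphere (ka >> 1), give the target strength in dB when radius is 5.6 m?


TS = 10*log10(5.6^2 / 4) = 10*log10(7.84) = 8.94

8.94 dB


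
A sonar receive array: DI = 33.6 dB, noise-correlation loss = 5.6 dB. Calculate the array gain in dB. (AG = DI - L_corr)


AG = DI - L_corr = 33.6 - 5.6 = 28.0

28.0 dB


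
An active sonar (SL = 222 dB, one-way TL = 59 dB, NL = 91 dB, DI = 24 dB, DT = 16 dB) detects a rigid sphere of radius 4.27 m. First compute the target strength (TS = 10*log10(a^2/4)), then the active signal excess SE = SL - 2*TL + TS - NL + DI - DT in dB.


Step 1: TS = 10*log10(4.27^2/4) = 6.59 dB
Step 2: SE = SL - 2*TL + TS - NL + DI - DT = 222 - 2*59 + (6.59) - 91 + 24 - 16 = 27.59

27.59 dB


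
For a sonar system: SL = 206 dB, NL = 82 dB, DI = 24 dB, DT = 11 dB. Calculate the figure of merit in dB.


FOM = SL - NL + DI - DT = 206 - 82 + 24 - 11 = 137

137 dB


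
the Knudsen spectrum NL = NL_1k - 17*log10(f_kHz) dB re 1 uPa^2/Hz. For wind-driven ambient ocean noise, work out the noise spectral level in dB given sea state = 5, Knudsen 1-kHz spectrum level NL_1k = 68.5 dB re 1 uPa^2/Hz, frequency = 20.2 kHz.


46.31 dB


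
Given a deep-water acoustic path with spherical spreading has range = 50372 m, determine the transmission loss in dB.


TL = 20*log10(50372) = 94.04

94.04 dB


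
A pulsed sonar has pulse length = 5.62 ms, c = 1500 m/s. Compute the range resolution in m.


dR = c*tau/2 = 1500 * 5.62e-3 / 2 = 4.215

4.215 m


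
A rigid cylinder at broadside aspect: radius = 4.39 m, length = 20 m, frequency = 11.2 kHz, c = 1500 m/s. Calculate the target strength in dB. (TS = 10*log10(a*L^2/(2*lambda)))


lambda = 1500/11200 = 0.13393 m
TS = 10*log10(4.39*20^2/(2*0.13393)) = 38.17

38.17 dB


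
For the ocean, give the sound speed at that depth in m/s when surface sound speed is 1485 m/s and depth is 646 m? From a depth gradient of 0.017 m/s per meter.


c = 1485 + 0.017 * 646 = 1495.982

1495.982 m/s


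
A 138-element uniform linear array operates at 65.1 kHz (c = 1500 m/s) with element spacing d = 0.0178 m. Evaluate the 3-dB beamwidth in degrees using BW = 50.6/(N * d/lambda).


Step 1: lambda = 1500/65100 = 0.02304 m
Step 2: d/lambda = 0.0178/0.02304 = 0.7726
Step 3: BW = 50.6/(N * d/lambda) = 50.6/(138 * 0.7726) = 0.47

0.47 deg


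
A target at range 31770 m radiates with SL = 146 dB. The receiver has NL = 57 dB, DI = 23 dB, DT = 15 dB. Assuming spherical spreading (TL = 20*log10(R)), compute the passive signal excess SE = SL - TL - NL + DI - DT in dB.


Step 1: TL = 20*log10(31770) = 90.04 dB
Step 2: SE = 146 - 90.04 - 57 + 23 - 15 = 6.96

6.96 dB


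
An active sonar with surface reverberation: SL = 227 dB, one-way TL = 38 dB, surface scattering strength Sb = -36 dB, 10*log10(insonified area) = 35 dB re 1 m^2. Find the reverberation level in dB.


RL = SL - 2*TL + Sb + 10*log10(A) = 227 - 2*38 + (-36) + 35 = 150

150 dB


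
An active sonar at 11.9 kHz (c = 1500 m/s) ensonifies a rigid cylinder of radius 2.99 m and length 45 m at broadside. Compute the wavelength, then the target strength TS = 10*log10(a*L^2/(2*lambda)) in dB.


Step 1: lambda = c/f = 1500/11900 = 0.12605 m
Step 2: TS = 10*log10(a*L^2/(2*lambda)) = 10*log10(2.99*45^2/(2*0.12605)) = 43.81

43.81 dB


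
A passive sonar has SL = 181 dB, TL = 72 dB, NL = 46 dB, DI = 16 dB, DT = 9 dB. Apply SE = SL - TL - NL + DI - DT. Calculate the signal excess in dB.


70 dB


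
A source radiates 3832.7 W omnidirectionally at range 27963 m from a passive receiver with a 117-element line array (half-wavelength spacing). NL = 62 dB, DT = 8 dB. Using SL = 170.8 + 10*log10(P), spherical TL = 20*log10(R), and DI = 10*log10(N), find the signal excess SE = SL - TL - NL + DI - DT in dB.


Step 1: SL = 170.8 + 10*log10(3832.7) = 206.64 dB
Step 2: TL = 20*log10(27963) = 88.93 dB
Step 3: DI = 10*log10(117) = 20.68 dB
Step 4: SE = SL - TL - NL + DI - DT = 206.64 - 88.93 - 62 + 20.68 - 8 = 68.39

68.39 dB


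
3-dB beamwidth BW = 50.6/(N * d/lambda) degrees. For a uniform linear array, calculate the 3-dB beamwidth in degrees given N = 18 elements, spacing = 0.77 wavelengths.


BW = 50.6 / (18 * 0.77) = 50.6 / 13.86 = 3.65

3.65 deg


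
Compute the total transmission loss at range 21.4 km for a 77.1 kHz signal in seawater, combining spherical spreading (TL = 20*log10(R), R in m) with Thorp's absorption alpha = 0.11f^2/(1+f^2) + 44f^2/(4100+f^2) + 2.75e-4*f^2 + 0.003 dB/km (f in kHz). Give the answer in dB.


Step 1 (Thorp): alpha = 0.11*5944.41/(1+5944.41) + 44*5944.41/(4100+5944.41) + 2.75e-4*5944.41 + 0.003 = 27.7875 dB/km
Step 2: TL_spread = 20*log10(21400) = 86.61 dB
Step 3: TL_abs = alpha*R = 27.7875 * 21.4 = 594.65 dB
Step 4: TL_total = 86.61 + 594.65 = 681.26

681.26 dB


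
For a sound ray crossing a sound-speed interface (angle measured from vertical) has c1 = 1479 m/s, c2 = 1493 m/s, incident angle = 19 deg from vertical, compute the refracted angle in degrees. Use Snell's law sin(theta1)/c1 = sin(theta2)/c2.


sin(theta2) = (c2/c1)*sin(theta1) = (1493/1479)*sin(19 deg) = 0.32865
theta2 = arcsin(0.32865) = 19.19

19.19 deg


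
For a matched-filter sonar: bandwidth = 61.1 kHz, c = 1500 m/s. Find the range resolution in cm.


1.23 cm


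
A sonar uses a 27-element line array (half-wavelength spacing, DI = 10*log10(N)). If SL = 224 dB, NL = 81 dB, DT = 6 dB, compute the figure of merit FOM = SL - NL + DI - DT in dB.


151.31 dB


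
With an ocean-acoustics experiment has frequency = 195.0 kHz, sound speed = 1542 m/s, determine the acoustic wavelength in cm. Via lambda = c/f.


lambda = c/f = 1542 / 195000 = 0.0079 m = 0.79 cm

0.79 cm


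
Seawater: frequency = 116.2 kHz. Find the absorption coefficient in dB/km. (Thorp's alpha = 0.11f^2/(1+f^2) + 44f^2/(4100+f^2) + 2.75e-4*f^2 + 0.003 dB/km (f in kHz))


f^2 = 13502.44
alpha = 0.11*13502.44/(1+13502.44) + 44*13502.44/(4100+13502.44) + 2.75e-4*13502.44 + 0.003 = 37.578

37.578 dB/km


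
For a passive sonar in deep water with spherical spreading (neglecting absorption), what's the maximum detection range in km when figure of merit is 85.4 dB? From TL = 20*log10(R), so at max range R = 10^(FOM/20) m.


At max range FOM = TL, so 20*log10(R) = 85.4
R = 10^(85.4/20) = 18620.87 m = 18.62 km

18.62 km


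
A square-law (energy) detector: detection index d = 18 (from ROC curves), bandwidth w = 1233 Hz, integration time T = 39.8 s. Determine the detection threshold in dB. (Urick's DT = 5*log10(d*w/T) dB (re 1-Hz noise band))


DT = 5*log10(d*w/T) = 5*log10(18 * 1233 / 39.8) = 5*log10(557.64) = 13.73

13.73 dB


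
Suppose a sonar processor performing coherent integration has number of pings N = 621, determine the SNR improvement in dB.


27.93 dB


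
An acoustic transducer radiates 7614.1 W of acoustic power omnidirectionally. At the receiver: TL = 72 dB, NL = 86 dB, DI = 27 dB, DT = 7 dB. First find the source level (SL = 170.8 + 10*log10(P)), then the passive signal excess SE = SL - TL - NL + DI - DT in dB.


Step 1: SL = 170.8 + 10*log10(7614.1) = 209.62 dB
Step 2: SE = SL - TL - NL + DI - DT = 209.62 - 72 - 86 + 27 - 7 = 71.62

71.62 dB


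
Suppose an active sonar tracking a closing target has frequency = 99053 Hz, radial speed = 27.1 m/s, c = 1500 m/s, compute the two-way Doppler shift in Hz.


3579.12 Hz


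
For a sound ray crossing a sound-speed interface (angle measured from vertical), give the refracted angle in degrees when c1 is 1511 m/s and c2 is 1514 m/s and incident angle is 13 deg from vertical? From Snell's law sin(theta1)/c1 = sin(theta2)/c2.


sin(theta2) = (c2/c1)*sin(theta1) = (1514/1511)*sin(13 deg) = 0.2254
theta2 = arcsin(0.2254) = 13.03

13.03 deg


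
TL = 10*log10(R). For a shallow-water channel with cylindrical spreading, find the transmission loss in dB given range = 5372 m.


37.3 dB


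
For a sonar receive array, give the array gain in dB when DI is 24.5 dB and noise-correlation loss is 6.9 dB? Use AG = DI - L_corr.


17.6 dB


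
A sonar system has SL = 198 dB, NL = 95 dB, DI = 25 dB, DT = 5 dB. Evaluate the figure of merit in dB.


FOM = SL - NL + DI - DT = 198 - 95 + 25 - 5 = 123

123 dB


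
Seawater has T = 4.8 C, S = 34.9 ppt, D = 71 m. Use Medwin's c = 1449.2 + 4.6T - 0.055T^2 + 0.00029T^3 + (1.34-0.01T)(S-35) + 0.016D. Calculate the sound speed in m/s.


c = 1449.2 + 4.6*4.8 - 0.055*4.8^2 + 0.00029*4.8^3 + (1.34 - 0.01*4.8)*(34.9 - 35) + 0.016*71 = 1471.05

1471.05 m/s


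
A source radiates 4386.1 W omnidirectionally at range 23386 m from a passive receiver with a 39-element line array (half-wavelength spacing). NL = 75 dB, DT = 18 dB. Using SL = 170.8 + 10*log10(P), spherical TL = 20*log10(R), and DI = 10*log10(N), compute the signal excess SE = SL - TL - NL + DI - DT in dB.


42.75 dB


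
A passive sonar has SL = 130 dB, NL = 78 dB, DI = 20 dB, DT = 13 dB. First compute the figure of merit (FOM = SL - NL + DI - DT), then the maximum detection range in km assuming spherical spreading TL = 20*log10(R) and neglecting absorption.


Step 1: FOM = SL - NL + DI - DT = 130 - 78 + 20 - 13 = 59 dB
Step 2: at max range FOM = TL = 20*log10(R), so R = 10^(59/20) = 891.25 m = 0.89 km

0.89 km


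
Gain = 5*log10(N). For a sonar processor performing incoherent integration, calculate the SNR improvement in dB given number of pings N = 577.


Gain = 5*log10(577) = 13.81

13.81 dB


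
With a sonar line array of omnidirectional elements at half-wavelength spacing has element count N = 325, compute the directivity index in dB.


DI = 10*log10(325) = 25.12

25.12 dB


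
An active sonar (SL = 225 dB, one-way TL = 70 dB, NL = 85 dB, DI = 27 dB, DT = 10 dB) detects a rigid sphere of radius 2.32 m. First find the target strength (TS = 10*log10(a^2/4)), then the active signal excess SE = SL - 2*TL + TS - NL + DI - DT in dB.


Step 1: TS = 10*log10(2.32^2/4) = 1.29 dB
Step 2: SE = SL - 2*TL + TS - NL + DI - DT = 225 - 2*70 + (1.29) - 85 + 27 - 10 = 18.29

18.29 dB


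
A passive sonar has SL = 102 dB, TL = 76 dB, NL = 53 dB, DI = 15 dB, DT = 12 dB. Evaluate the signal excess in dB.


SE = SL - TL - NL + DI - DT = 102 - 76 - 53 + 15 - 12 = -24

-24 dB


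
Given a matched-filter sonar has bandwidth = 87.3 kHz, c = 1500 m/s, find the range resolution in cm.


dR = c/(2*BW) = 1500 / (2 * 87.3e3) = 0.0086 m = 0.86 cm

0.86 cm


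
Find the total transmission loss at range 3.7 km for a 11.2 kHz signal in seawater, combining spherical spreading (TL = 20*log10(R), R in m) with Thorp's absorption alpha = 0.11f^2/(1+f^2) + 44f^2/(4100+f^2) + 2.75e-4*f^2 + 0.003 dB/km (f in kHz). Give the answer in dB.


Step 1 (Thorp): alpha = 0.11*125.44/(1+125.44) + 44*125.44/(4100+125.44) + 2.75e-4*125.44 + 0.003 = 1.4528 dB/km
Step 2: TL_spread = 20*log10(3700) = 71.36 dB
Step 3: TL_abs = alpha*R = 1.4528 * 3.7 = 5.38 dB
Step 4: TL_total = 71.36 + 5.38 = 76.74

76.74 dB


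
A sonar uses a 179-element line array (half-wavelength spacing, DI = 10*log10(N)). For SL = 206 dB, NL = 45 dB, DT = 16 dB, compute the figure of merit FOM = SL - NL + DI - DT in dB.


167.53 dB


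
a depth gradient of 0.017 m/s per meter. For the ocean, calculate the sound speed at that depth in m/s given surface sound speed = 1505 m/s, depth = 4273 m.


c = 1505 + 0.017 * 4273 = 1577.641

1577.641 m/s


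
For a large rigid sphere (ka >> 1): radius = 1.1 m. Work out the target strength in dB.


-5.19 dB


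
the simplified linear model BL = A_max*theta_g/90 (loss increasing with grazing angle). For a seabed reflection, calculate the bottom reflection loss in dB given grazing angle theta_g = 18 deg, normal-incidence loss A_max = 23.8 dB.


4.76 dB


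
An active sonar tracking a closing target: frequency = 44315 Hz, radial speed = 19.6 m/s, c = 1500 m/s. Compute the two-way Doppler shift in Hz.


fd = 2*f*v/c = 2 * 44315 * 19.6 / 1500 = 1158.1

1158.1 Hz


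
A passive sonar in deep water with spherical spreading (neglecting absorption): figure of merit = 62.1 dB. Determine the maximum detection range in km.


1.27 km


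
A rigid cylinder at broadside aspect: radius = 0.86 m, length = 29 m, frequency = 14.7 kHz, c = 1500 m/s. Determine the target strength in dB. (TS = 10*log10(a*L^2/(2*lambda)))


lambda = 1500/14700 = 0.10204 m
TS = 10*log10(0.86*29^2/(2*0.10204)) = 35.49

35.49 dB


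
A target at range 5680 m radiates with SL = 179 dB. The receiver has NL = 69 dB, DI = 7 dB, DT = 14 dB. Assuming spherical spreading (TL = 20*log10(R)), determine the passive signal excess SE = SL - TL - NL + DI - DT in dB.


Step 1: TL = 20*log10(5680) = 75.09 dB
Step 2: SE = 179 - 75.09 - 69 + 7 - 14 = 27.91

27.91 dB


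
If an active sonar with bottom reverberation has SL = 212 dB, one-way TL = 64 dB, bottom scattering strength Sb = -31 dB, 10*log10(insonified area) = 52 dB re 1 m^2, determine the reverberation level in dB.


RL = SL - 2*TL + Sb + 10*log10(A) = 212 - 2*64 + (-31) + 52 = 105

105 dB


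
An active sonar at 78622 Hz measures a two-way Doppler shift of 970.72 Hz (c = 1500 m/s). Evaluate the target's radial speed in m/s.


From fd = 2*f*v/c, v = c*fd/(2*f) = 1500 * 970.72 / (2*78622) = 9.26

9.26 m/s


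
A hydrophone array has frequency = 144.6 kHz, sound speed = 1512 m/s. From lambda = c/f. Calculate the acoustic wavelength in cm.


lambda = c/f = 1512 / 144600 = 0.0105 m = 1.05 cm

1.05 cm


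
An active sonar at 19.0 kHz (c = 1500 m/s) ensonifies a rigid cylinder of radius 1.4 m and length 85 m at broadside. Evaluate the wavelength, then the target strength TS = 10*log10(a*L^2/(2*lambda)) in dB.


Step 1: lambda = c/f = 1500/19000 = 0.07895 m
Step 2: TS = 10*log10(a*L^2/(2*lambda)) = 10*log10(1.4*85^2/(2*0.07895)) = 48.07

48.07 dB


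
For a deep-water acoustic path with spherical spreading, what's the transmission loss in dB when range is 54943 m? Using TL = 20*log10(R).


TL = 20*log10(54943) = 94.8

94.8 dB


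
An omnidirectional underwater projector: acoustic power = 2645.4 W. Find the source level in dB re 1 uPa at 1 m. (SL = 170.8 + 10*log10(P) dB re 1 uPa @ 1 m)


SL = 170.8 + 10*log10(2645.4) = 170.8 + 34.22 = 205.02

205.02 dB


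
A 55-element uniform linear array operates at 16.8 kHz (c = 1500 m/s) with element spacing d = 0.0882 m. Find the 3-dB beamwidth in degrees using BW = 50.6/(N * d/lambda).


Step 1: lambda = 1500/16800 = 0.08929 m
Step 2: d/lambda = 0.0882/0.08929 = 0.9878
Step 3: BW = 50.6/(N * d/lambda) = 50.6/(55 * 0.9878) = 0.93

0.93 deg


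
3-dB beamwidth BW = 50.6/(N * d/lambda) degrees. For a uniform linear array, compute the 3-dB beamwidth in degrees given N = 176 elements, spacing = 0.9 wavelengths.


BW = 50.6 / (176 * 0.9) = 50.6 / 158.4 = 0.32

0.32 deg


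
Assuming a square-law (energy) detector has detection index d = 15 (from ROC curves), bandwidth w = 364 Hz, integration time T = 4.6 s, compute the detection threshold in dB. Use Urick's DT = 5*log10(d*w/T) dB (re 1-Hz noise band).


DT = 5*log10(d*w/T) = 5*log10(15 * 364 / 4.6) = 5*log10(1186.96) = 15.37

15.37 dB


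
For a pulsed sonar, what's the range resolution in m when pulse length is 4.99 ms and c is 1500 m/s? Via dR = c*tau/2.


dR = c*tau/2 = 1500 * 4.99e-3 / 2 = 3.7425

3.7425 m


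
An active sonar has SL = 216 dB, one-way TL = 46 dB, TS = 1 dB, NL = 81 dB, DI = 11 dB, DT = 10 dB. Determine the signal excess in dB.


SE = SL - 2*TL + TS - NL + DI - DT = 216 - 2*46 + (1) - 81 + 11 - 10 = 45

45 dB


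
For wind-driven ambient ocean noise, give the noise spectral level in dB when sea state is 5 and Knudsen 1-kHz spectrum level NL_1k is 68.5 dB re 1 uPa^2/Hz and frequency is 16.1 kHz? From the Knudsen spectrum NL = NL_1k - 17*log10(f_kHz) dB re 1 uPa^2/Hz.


NL = NL_1k - 17*log10(f_kHz) = 68.5 - 17*log10(16.1) = 68.5 - (20.52) = 47.98

47.98 dB


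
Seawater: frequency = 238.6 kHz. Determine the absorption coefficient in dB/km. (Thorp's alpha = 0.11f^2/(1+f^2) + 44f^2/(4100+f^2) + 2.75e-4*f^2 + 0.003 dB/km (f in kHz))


f^2 = 56929.96
alpha = 0.11*56929.96/(1+56929.96) + 44*56929.96/(4100+56929.96) + 2.75e-4*56929.96 + 0.003 = 56.813

56.813 dB/km


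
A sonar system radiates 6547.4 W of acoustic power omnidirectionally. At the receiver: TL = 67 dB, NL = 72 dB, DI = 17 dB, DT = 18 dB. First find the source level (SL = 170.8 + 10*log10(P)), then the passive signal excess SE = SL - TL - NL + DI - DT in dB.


Step 1: SL = 170.8 + 10*log10(6547.4) = 208.96 dB
Step 2: SE = SL - TL - NL + DI - DT = 208.96 - 67 - 72 + 17 - 18 = 68.96

68.96 dB


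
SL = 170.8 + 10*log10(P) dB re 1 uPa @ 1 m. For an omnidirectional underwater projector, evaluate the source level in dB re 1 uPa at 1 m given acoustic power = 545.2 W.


SL = 170.8 + 10*log10(545.2) = 170.8 + 27.37 = 198.17

198.17 dB


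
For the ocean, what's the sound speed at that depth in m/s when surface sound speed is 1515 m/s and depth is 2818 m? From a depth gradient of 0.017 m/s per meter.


c = 1515 + 0.017 * 2818 = 1562.906

1562.906 m/s


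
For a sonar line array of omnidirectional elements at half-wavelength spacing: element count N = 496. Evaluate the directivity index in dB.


DI = 10*log10(496) = 26.95

26.95 dB


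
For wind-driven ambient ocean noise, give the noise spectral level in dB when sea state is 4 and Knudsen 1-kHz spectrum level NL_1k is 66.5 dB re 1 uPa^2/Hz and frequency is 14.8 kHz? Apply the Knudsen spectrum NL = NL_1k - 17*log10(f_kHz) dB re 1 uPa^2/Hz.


46.61 dB


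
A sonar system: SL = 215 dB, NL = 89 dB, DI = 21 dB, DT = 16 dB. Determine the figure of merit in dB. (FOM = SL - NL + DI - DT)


FOM = SL - NL + DI - DT = 215 - 89 + 21 - 16 = 131

131 dB


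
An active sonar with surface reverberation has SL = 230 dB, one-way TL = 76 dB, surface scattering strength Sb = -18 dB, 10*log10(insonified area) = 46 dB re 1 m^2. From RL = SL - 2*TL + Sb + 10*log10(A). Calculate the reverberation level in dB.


106 dB


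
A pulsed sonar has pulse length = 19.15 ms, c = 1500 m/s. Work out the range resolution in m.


14.3625 m


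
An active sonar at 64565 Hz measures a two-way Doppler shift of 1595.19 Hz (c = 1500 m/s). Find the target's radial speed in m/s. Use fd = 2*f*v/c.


From fd = 2*f*v/c, v = c*fd/(2*f) = 1500 * 1595.19 / (2*64565) = 18.53

18.53 m/s


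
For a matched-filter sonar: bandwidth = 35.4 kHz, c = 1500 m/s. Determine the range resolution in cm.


2.12 cm


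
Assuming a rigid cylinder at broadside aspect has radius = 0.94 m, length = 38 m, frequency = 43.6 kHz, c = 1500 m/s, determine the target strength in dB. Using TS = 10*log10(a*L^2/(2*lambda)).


42.95 dB


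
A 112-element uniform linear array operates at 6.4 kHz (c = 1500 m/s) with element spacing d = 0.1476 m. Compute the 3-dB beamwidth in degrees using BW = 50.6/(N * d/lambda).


Step 1: lambda = 1500/6400 = 0.23438 m
Step 2: d/lambda = 0.1476/0.23438 = 0.6297
Step 3: BW = 50.6/(N * d/lambda) = 50.6/(112 * 0.6297) = 0.72

0.72 deg


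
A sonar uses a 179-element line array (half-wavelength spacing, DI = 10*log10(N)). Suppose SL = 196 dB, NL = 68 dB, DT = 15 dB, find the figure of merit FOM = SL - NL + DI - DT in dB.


Step 1: DI = 10*log10(179) = 22.53 dB
Step 2: FOM = SL - NL + DI - DT = 196 - 68 + 22.53 - 15 = 135.53

135.53 dB


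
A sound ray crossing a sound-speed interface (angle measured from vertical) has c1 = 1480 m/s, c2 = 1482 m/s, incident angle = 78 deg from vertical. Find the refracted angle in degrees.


sin(theta2) = (c2/c1)*sin(theta1) = (1482/1480)*sin(78 deg) = 0.97947
theta2 = arcsin(0.97947) = 78.37

78.37 deg


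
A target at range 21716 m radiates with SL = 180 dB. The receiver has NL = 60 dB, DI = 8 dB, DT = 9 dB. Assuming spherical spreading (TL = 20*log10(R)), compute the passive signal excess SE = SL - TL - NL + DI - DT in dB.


Step 1: TL = 20*log10(21716) = 86.74 dB
Step 2: SE = 180 - 86.74 - 60 + 8 - 9 = 32.26

32.26 dB


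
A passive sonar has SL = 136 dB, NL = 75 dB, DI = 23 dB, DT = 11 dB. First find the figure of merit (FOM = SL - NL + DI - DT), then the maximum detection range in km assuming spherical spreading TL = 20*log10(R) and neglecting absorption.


Step 1: FOM = SL - NL + DI - DT = 136 - 75 + 23 - 11 = 73 dB
Step 2: at max range FOM = TL = 20*log10(R), so R = 10^(73/20) = 4466.84 m = 4.47 km

4.47 km


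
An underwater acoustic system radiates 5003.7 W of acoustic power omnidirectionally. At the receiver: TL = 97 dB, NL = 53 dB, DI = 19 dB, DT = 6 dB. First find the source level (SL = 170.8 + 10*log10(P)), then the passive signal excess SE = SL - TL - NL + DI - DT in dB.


Step 1: SL = 170.8 + 10*log10(5003.7) = 207.79 dB
Step 2: SE = SL - TL - NL + DI - DT = 207.79 - 97 - 53 + 19 - 6 = 70.79

70.79 dB


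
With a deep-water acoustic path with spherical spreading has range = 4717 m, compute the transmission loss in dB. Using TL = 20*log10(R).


TL = 20*log10(4717) = 73.47

73.47 dB


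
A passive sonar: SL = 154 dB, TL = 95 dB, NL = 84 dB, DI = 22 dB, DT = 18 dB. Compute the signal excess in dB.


SE = SL - TL - NL + DI - DT = 154 - 95 - 84 + 22 - 18 = -21

-21 dB


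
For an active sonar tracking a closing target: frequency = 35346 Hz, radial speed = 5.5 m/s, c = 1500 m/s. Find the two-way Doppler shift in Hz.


fd = 2*f*v/c = 2 * 35346 * 5.5 / 1500 = 259.2

259.2 Hz


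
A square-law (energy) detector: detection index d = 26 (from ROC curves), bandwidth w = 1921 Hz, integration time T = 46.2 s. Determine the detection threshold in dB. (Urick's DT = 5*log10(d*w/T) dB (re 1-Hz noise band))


DT = 5*log10(d*w/T) = 5*log10(26 * 1921 / 46.2) = 5*log10(1081.08) = 15.17

15.17 dB


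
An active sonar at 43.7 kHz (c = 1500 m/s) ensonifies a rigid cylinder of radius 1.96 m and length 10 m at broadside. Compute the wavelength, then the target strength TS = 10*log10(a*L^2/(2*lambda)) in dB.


Step 1: lambda = c/f = 1500/43700 = 0.03432 m
Step 2: TS = 10*log10(a*L^2/(2*lambda)) = 10*log10(1.96*10^2/(2*0.03432)) = 34.56

34.56 dB


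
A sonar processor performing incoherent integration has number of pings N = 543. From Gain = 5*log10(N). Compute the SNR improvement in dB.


Gain = 5*log10(543) = 13.67

13.67 dB


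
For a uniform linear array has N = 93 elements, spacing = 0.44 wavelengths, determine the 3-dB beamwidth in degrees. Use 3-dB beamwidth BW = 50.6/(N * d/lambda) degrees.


BW = 50.6 / (93 * 0.44) = 50.6 / 40.92 = 1.24

1.24 deg


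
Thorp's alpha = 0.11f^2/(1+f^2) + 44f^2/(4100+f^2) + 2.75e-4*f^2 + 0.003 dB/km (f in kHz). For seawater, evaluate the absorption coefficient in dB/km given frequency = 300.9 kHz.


67.106 dB/km


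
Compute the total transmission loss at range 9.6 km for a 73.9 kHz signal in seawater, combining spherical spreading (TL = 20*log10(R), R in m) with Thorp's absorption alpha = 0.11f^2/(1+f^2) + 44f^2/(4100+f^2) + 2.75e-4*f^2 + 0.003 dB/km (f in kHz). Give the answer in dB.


336.42 dB


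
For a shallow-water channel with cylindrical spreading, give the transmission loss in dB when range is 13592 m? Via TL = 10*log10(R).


TL = 10*log10(13592) = 41.33

41.33 dB


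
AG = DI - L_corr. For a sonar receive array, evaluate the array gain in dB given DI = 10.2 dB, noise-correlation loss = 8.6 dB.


1.6 dB


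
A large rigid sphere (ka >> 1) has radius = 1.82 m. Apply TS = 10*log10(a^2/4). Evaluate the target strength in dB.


TS = 10*log10(1.82^2 / 4) = 10*log10(0.8281) = -0.82

-0.82 dB


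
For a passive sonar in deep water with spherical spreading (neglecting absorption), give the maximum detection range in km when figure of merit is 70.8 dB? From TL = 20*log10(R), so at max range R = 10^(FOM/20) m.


3.47 km


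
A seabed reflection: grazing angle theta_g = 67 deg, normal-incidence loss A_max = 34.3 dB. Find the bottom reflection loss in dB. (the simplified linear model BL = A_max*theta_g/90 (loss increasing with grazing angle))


25.53 dB


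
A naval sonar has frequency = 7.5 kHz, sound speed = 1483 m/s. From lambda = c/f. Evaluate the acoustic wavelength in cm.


19.77 cm


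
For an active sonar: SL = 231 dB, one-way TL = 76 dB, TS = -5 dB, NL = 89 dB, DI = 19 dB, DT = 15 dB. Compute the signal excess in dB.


SE = SL - 2*TL + TS - NL + DI - DT = 231 - 2*76 + (-5) - 89 + 19 - 15 = -11

-11 dB


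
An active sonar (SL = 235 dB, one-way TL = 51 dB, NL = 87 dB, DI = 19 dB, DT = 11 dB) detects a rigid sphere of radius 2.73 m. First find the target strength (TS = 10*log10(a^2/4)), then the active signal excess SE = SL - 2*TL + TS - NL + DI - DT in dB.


Step 1: TS = 10*log10(2.73^2/4) = 2.7 dB
Step 2: SE = SL - 2*TL + TS - NL + DI - DT = 235 - 2*51 + (2.7) - 87 + 19 - 11 = 56.7

56.7 dB


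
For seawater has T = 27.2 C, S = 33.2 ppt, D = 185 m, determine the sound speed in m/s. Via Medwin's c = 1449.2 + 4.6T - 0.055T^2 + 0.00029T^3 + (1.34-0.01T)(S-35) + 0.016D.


c = 1449.2 + 4.6*27.2 - 0.055*27.2^2 + 0.00029*27.2^3 + (1.34 - 0.01*27.2)*(33.2 - 35) + 0.016*185 = 1540.5

1540.5 m/s


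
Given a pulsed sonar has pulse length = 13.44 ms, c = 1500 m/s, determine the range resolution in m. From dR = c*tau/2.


dR = c*tau/2 = 1500 * 13.44e-3 / 2 = 10.08

10.08 m


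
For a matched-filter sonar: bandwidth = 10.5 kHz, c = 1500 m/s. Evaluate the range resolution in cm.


dR = c/(2*BW) = 1500 / (2 * 10.5e3) = 0.0714 m = 7.14 cm

7.14 cm


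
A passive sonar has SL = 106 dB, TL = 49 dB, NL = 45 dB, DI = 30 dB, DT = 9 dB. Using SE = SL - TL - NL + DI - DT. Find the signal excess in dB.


33 dB


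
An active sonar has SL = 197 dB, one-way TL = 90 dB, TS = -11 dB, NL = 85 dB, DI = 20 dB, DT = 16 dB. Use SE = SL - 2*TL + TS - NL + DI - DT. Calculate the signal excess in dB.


SE = SL - 2*TL + TS - NL + DI - DT = 197 - 2*90 + (-11) - 85 + 20 - 16 = -75

-75 dB


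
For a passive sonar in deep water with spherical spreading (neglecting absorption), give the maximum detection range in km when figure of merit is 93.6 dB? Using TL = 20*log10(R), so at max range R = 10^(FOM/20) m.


At max range FOM = TL, so 20*log10(R) = 93.6
R = 10^(93.6/20) = 47863.01 m = 47.86 km

47.86 km


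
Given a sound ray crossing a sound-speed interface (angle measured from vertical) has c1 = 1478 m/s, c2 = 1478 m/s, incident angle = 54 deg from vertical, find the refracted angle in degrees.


sin(theta2) = (c2/c1)*sin(theta1) = (1478/1478)*sin(54 deg) = 0.80902
theta2 = arcsin(0.80902) = 54.0

54.0 deg


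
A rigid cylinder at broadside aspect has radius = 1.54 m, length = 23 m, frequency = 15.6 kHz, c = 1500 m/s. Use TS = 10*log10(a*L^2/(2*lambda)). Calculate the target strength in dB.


36.27 dB


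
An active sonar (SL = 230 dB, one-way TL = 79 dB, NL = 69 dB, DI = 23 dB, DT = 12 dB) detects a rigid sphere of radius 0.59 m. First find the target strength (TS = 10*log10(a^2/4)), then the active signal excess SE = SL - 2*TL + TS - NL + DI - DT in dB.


Step 1: TS = 10*log10(0.59^2/4) = -10.6 dB
Step 2: SE = SL - 2*TL + TS - NL + DI - DT = 230 - 2*79 + (-10.6) - 69 + 23 - 12 = 3.4

3.4 dB


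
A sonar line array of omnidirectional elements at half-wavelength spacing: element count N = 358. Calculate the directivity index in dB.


25.54 dB


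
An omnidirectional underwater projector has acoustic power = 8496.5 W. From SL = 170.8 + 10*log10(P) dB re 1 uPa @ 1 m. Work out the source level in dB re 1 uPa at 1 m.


SL = 170.8 + 10*log10(8496.5) = 170.8 + 39.29 = 210.09

210.09 dB


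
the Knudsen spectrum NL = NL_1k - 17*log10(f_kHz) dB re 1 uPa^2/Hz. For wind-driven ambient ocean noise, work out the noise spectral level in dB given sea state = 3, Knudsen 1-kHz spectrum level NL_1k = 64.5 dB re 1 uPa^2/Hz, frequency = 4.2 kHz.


NL = NL_1k - 17*log10(f_kHz) = 64.5 - 17*log10(4.2) = 64.5 - (10.6) = 53.9

53.9 dB


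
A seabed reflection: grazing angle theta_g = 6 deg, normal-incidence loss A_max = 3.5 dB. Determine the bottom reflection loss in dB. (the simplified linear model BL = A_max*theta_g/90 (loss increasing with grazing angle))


BL = A_max * theta_g / 90 = 3.5 * 6 / 90 = 0.23

0.23 dB


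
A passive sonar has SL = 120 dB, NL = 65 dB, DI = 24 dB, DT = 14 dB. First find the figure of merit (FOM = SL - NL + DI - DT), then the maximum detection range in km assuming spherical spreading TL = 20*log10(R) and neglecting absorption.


Step 1: FOM = SL - NL + DI - DT = 120 - 65 + 24 - 14 = 65 dB
Step 2: at max range FOM = TL = 20*log10(R), so R = 10^(65/20) = 1778.28 m = 1.78 km

1.78 km


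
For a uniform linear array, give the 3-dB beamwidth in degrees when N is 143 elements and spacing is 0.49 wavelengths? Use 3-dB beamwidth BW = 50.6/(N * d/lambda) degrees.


BW = 50.6 / (143 * 0.49) = 50.6 / 70.07 = 0.72

0.72 deg


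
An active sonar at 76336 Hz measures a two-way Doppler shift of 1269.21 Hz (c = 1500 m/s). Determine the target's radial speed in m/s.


From fd = 2*f*v/c, v = c*fd/(2*f) = 1500 * 1269.21 / (2*76336) = 12.47

12.47 m/s


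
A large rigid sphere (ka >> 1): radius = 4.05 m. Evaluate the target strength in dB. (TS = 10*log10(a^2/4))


TS = 10*log10(4.05^2 / 4) = 10*log10(4.100625) = 6.13

6.13 dB


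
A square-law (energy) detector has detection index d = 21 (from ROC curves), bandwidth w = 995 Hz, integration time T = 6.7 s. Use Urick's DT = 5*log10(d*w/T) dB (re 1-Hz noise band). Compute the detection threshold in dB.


17.47 dB


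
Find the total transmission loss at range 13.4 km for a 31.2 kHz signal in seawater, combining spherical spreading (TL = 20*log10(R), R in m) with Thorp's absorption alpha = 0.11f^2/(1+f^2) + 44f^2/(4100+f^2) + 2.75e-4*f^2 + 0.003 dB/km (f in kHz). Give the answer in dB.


Step 1 (Thorp): alpha = 0.11*973.44/(1+973.44) + 44*973.44/(4100+973.44) + 2.75e-4*973.44 + 0.003 = 8.8229 dB/km
Step 2: TL_spread = 20*log10(13400) = 82.54 dB
Step 3: TL_abs = alpha*R = 8.8229 * 13.4 = 118.23 dB
Step 4: TL_total = 82.54 + 118.23 = 200.77

200.77 dB


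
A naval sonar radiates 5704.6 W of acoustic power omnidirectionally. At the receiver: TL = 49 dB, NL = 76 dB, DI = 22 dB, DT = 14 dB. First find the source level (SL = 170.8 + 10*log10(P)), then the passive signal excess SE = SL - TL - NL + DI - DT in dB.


Step 1: SL = 170.8 + 10*log10(5704.6) = 208.36 dB
Step 2: SE = SL - TL - NL + DI - DT = 208.36 - 49 - 76 + 22 - 14 = 91.36

91.36 dB


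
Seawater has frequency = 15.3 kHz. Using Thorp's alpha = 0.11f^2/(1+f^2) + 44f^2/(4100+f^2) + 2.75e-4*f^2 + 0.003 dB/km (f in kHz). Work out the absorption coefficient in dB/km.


f^2 = 234.09
alpha = 0.11*234.09/(1+234.09) + 44*234.09/(4100+234.09) + 2.75e-4*234.09 + 0.003 = 2.553

2.553 dB/km


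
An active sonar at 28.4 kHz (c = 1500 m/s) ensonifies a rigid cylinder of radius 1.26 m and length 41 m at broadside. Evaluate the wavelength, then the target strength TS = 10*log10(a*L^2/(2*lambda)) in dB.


Step 1: lambda = c/f = 1500/28400 = 0.05282 m
Step 2: TS = 10*log10(a*L^2/(2*lambda)) = 10*log10(1.26*41^2/(2*0.05282)) = 43.02

43.02 dB


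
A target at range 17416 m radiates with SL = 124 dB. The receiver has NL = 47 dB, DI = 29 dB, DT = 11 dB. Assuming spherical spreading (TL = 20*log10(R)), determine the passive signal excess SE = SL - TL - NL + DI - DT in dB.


Step 1: TL = 20*log10(17416) = 84.82 dB
Step 2: SE = 124 - 84.82 - 47 + 29 - 11 = 10.18

10.18 dB


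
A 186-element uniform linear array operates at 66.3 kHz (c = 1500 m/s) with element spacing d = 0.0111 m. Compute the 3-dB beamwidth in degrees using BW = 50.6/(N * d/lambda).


Step 1: lambda = 1500/66300 = 0.02262 m
Step 2: d/lambda = 0.0111/0.02262 = 0.4907
Step 3: BW = 50.6/(N * d/lambda) = 50.6/(186 * 0.4907) = 0.55

0.55 deg


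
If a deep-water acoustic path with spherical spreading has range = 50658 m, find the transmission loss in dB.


TL = 20*log10(50658) = 94.09

94.09 dB


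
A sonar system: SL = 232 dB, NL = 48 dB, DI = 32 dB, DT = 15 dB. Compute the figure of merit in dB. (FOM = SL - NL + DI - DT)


FOM = SL - NL + DI - DT = 232 - 48 + 32 - 15 = 201

201 dB


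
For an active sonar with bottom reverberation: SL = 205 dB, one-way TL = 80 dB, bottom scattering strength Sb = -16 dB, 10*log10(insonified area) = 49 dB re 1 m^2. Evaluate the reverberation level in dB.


RL = SL - 2*TL + Sb + 10*log10(A) = 205 - 2*80 + (-16) + 49 = 78

78 dB


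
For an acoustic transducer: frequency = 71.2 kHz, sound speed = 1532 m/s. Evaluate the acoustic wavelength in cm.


lambda = c/f = 1532 / 71200 = 0.0215 m = 2.15 cm

2.15 cm


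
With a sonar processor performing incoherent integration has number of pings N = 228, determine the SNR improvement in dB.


Gain = 5*log10(228) = 11.79

11.79 dB


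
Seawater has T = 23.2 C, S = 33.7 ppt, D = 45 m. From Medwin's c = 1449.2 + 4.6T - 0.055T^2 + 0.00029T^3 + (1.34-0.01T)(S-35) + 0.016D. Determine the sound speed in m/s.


c = 1449.2 + 4.6*23.2 - 0.055*23.2^2 + 0.00029*23.2^3 + (1.34 - 0.01*23.2)*(33.7 - 35) + 0.016*45 = 1529.22

1529.22 m/s


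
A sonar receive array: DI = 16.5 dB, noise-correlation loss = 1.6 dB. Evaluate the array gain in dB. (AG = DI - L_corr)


14.9 dB


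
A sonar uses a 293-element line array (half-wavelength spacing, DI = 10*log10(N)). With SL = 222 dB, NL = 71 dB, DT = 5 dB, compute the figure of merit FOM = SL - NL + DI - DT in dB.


170.67 dB


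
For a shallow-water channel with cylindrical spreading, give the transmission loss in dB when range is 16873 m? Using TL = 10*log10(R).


42.27 dB


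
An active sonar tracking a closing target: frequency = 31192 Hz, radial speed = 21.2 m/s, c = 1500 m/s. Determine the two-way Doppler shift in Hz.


881.69 Hz


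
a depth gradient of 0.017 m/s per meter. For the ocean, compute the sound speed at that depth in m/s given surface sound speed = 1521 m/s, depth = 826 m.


c = 1521 + 0.017 * 826 = 1535.042

1535.042 m/s


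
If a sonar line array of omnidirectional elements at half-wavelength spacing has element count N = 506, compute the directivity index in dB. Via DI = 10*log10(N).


DI = 10*log10(506) = 27.04

27.04 dB


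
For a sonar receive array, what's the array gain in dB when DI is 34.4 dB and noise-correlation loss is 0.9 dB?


AG = DI - L_corr = 34.4 - 0.9 = 33.5

33.5 dB


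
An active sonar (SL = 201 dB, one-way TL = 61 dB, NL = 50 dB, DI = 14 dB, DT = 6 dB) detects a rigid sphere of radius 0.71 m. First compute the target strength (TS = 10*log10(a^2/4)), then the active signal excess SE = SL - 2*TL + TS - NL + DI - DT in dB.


Step 1: TS = 10*log10(0.71^2/4) = -9.0 dB
Step 2: SE = SL - 2*TL + TS - NL + DI - DT = 201 - 2*61 + (-9.0) - 50 + 14 - 6 = 28.0

28.0 dB


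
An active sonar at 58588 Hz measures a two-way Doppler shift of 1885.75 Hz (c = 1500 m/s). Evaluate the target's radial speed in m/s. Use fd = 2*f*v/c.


From fd = 2*f*v/c, v = c*fd/(2*f) = 1500 * 1885.75 / (2*58588) = 24.14

24.14 m/s


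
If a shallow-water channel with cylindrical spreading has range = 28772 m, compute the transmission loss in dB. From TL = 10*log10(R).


TL = 10*log10(28772) = 44.59

44.59 dB


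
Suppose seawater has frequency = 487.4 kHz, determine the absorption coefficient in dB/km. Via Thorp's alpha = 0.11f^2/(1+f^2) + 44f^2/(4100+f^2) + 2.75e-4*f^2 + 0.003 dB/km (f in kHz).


108.695 dB/km


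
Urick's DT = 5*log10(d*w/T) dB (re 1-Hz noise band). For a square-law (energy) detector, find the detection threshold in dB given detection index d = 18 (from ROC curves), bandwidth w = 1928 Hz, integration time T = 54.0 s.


DT = 5*log10(d*w/T) = 5*log10(18 * 1928 / 54.0) = 5*log10(642.67) = 14.04

14.04 dB


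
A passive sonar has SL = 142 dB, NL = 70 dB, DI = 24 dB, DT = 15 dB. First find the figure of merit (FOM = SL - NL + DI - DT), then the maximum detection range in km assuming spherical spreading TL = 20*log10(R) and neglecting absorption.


Step 1: FOM = SL - NL + DI - DT = 142 - 70 + 24 - 15 = 81 dB
Step 2: at max range FOM = TL = 20*log10(R), so R = 10^(81/20) = 11220.18 m = 11.22 km

11.22 km


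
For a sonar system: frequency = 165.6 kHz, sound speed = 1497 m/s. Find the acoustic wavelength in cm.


lambda = c/f = 1497 / 165600 = 0.009 m = 0.9 cm

0.9 cm


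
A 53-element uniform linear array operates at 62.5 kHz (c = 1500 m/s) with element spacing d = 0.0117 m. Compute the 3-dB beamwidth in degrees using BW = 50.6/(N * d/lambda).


Step 1: lambda = 1500/62500 = 0.024 m
Step 2: d/lambda = 0.0117/0.024 = 0.4875
Step 3: BW = 50.6/(N * d/lambda) = 50.6/(53 * 0.4875) = 1.96

1.96 deg


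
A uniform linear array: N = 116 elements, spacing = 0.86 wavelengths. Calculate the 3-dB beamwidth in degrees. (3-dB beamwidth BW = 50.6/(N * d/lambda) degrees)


BW = 50.6 / (116 * 0.86) = 50.6 / 99.76 = 0.51

0.51 deg


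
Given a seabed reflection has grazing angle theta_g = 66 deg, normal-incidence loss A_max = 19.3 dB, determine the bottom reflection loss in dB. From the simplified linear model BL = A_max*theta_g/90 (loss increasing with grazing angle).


BL = A_max * theta_g / 90 = 19.3 * 66 / 90 = 14.15

14.15 dB


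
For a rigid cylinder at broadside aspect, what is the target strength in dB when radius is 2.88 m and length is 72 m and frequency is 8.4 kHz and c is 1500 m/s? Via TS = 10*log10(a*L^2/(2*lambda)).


46.21 dB


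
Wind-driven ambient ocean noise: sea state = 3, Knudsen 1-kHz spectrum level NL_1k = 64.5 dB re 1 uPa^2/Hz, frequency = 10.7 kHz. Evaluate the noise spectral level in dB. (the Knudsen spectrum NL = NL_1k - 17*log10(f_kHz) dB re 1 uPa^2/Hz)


47.0 dB


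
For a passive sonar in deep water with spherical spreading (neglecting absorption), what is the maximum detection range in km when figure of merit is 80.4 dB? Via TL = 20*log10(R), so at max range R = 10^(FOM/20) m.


At max range FOM = TL, so 20*log10(R) = 80.4
R = 10^(80.4/20) = 10471.29 m = 10.47 km

10.47 km
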